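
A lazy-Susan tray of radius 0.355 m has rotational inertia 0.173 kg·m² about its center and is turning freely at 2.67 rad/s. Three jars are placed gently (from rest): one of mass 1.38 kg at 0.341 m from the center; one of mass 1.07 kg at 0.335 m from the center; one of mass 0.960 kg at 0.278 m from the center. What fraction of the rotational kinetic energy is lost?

The added mass arrives with no angular momentum about the center, and any external torque about the center is negligible, so the system's angular momentum is conserved.
Added inertia Σmr² = (1.38)(0.341)² + (1.07)(0.335)² + (0.960)(0.278)² = 0.3547 kg·m²; I_f = 0.1730 + 0.3547 = 0.5277 kg·m².
ω_f = I_p ω_i / I_f = (0.1730)(2.67) / 0.5277 = 0.8753 rad/s.
KE_i = ½(0.1730)(2.670 rad/s)² = 0.6166 J; KE_f = ½(0.5277)(0.8753)² = 0.2021 J.
Fraction lost = 0.6722.

fraction ≈ 0.672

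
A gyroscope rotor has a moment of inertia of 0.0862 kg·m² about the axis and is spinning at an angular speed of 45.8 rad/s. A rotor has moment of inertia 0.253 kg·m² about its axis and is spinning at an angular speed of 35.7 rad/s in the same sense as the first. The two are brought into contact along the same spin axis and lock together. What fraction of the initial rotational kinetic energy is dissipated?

fraction ≈ 0.0130

The coupling torques are internal; angular momentum about the shared axis is conserved.
Taking A's sense as positive: L = (0.08620)(45.8) + (0.2530)(35.7) = 12.98 kg·m²·rad/s.
Combined I = 0.08620 + 0.2530 = 0.3392 kg·m².
ω_f = L / I = 12.98 / 0.3392 = 38.27 rad/s.
KE_i = ½ΣIω² = 251.6 J; KE_f = ½(0.3392)(38.27)² = 248.4 J.
Fraction dissipated = (KE_i − KE_f)/KE_i = 0.01303.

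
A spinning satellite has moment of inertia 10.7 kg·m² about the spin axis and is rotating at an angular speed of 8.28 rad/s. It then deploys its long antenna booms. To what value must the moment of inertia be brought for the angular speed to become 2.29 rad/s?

I₂ ≈ 38.7 kg·m²

With no external torque about the axis, L is conserved: I₁ω₁ = I₂ω₂.
I₂ = I₁ω₁ / ω₂ = (10.7)(8.28) / (2.29) = 38.69 kg·m².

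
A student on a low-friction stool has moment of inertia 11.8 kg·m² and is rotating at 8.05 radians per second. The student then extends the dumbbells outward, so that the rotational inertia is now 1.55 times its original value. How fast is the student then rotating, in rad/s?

With no external torque about the axis, L is conserved: I₁ω₁ = I₂ω₂.
I₂ = 1.55 × 11.8 = 18.29 kg·m².
ω₂ = I₁ω₁ / I₂ = (11.80)(8.05 rad/s) / (18.29) = 5.194 rad/s.

ω₂ ≈ 5.19 rad/s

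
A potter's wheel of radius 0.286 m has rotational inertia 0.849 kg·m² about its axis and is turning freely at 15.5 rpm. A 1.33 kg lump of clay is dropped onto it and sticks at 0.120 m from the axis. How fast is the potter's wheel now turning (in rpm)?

The added mass arrives with no angular momentum about the axis, and any external torque about the axis is negligible, so the system's angular momentum is conserved.
Added inertia Σmr² = (1.33)(0.120)² = 0.01915 kg·m²; I_f = 0.8490 + 0.01915 = 0.8682 kg·m².
ω_f = I_p ω_i / I_f = (0.8490)(15.5) / 0.8682 = 15.16 rpm.

ω_f ≈ 15.2 rpm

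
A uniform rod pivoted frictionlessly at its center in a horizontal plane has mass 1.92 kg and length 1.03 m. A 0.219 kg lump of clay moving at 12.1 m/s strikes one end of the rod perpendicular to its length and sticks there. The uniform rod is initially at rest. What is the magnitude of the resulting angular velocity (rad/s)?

About the pivot the impulsive forces during the collision are internal, so angular momentum about that axis is conserved.
I_p = (1/12)(1.92)(1.03)² = 0.1697 kg·m². Taking the sense of the lump of clay's angular momentum as positive, L_{lump} = m v R = (0.219)(12.1)(1.03/2) = 1.365 kg·m²/s.
L_i = 0 + 1.365 = 1.365 kg·m²/s.
After sticking, I_f = I_p + m R² = 0.1697 + (0.219)(1.03/2)² = 0.2278 kg·m².
ω_f = L_i / I_f = 1.365 / 0.2278 = 5.990 rad/s.

|ω_f| ≈ 5.99 rad/s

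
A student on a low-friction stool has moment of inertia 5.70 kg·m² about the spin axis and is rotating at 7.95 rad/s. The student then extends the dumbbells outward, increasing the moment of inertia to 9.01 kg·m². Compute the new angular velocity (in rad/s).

ω₂ ≈ 5.03 rad/s

No external torque acts about the spin axis, so angular momentum is conserved.
ω₂ = I₁ω₁ / I₂ = (5.700)(7.95 rad/s) / (9.010) = 5.029 rad/s.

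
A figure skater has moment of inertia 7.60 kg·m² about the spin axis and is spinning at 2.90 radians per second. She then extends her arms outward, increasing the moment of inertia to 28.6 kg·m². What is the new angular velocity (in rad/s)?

ω₂ ≈ 0.771 rad/s

No external torque acts about the spin axis, so angular momentum is conserved.
ω₂ = I₁ω₁ / I₂ = (7.600)(2.90 rad/s) / (28.60) = 0.7706 rad/s.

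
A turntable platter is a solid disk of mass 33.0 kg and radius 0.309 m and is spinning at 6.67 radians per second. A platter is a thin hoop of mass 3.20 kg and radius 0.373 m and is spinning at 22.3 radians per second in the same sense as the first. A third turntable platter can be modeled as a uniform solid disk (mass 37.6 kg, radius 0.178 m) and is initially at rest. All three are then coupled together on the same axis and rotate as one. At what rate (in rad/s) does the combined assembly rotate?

The coupling torques are internal; angular momentum about the shared axis is conserved.
Moments of inertia: I_A = ½(33.0)(0.309)² = 1.575 kg·m²; I_B = (3.20)(0.373)² = 0.4452 kg·m²; I_C = ½(37.6)(0.178)² = 0.5957 kg·m².
Taking A's sense as positive: L = (1.575)(6.67) + (0.4452)(22.3) = 20.44 kg·m²·rad/s.
Combined I = 1.575 + 0.4452 + 0.5957 = 2.616 kg·m².
ω_f = L / I = 20.44 / 2.616 = 7.811 rad/s.

|ω_f| ≈ 7.81 rad/s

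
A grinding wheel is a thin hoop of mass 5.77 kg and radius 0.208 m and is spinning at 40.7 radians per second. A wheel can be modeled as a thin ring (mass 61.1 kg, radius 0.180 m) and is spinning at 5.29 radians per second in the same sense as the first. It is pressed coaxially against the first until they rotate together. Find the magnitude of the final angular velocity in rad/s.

|ω_f| ≈ 9.26 rad/s

No external torque acts about the common axis, so total angular momentum is conserved.
Moments of inertia: I_A = (5.77)(0.208)² = 0.2496 kg·m²; I_B = (61.1)(0.180)² = 1.980 kg·m².
Taking A's sense as positive: L = (0.2496)(40.7) + (1.980)(5.29) = 20.63 kg·m²·rad/s.
Combined I = 0.2496 + 1.980 = 2.229 kg·m².
ω_f = L / I = 20.63 / 2.229 = 9.255 rad/s.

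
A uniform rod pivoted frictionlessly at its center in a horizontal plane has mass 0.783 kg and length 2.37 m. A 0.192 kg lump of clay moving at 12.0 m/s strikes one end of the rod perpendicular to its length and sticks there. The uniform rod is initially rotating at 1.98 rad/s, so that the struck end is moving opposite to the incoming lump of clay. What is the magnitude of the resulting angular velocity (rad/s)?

About the pivot the impulsive forces during the collision are internal, so angular momentum about that axis is conserved.
I_p = (1/12)(0.783)(2.37)² = 0.3665 kg·m². Taking the sense of the lump of clay's angular momentum as positive, L_{lump} = m v R = (0.192)(12.0)(2.37/2) = 2.730 kg·m²/s.
L_i = −I_p ω_p + m v R = −(0.3665)(1.98) + 2.730 = 2.005 kg·m²/s.
After sticking, I_f = I_p + m R² = 0.3665 + (0.192)(2.37/2)² = 0.6361 kg·m².
ω_f = L_i / I_f = 2.005 / 0.6361 = 3.151 rad/s.

|ω_f| ≈ 3.15 rad/s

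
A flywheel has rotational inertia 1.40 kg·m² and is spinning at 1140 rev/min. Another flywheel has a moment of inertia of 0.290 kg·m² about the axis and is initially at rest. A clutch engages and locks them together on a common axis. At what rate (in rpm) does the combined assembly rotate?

The coupling torques are internal; angular momentum about the shared axis is conserved.
Taking A's sense as positive: L = (1.400)(1140) = 1596 kg·m²·rpm.
Combined I = 1.400 + 0.2900 = 1.690 kg·m².
ω_f = L / I = 1596 / 1.690 = 944.4 rpm.

|ω_f| ≈ 944 rpm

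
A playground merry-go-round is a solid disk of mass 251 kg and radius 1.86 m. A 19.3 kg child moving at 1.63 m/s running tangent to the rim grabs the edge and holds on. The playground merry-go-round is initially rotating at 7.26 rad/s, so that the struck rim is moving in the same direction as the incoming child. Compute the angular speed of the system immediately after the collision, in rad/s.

|ω_f| ≈ 6.41 rad/s

About the axle the impulsive forces during the collision are internal, so angular momentum about that axis is conserved.
I_p = ½(251)(1.86)² = 434.2 kg·m². Taking the sense of the child's angular momentum as positive, L_{child} = m v R = (19.3)(1.63)(1.86) = 58.51 kg·m²/s.
L_i = +I_p ω_p + m v R = +(434.2)(7.26) + 58.51 = 3211 kg·m²/s.
After sticking, I_f = I_p + m R² = 434.2 + (19.3)(1.86)² = 501.0 kg·m².
ω_f = L_i / I_f = 3211 / 501.0 = 6.409 rad/s.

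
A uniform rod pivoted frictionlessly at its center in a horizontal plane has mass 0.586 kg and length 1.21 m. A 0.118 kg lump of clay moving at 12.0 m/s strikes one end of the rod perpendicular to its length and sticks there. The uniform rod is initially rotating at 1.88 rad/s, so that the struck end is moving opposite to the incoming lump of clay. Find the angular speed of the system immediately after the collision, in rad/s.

About the pivot the impulsive forces during the collision are internal, so angular momentum about that axis is conserved.
I_p = (1/12)(0.586)(1.21)² = 0.07150 kg·m². Taking the sense of the lump of clay's angular momentum as positive, L_{lump} = m v R = (0.118)(12.0)(1.21/2) = 0.8567 kg·m²/s.
L_i = −I_p ω_p + m v R = −(0.07150)(1.88) + 0.8567 = 0.7223 kg·m²/s.
After sticking, I_f = I_p + m R² = 0.07150 + (0.118)(1.21/2)² = 0.1147 kg·m².
ω_f = L_i / I_f = 0.7223 / 0.1147 = 6.298 rad/s.

|ω_f| ≈ 6.30 rad/s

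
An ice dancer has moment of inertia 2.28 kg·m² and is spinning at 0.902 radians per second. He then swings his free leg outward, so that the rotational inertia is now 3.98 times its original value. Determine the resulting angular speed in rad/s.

ω₂ ≈ 0.227 rad/s

No external torque acts about the spin axis, so angular momentum is conserved.
I₂ = 3.98 × 2.28 = 9.074 kg·m².
ω₂ = I₁ω₁ / I₂ = (2.280)(0.902 rad/s) / (9.074) = 0.2266 rad/s.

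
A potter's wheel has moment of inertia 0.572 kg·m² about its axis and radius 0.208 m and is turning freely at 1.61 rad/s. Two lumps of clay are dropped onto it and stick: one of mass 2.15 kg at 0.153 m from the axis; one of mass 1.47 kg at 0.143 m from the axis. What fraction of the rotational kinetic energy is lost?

fraction ≈ 0.123

No external torque acts about the axis; L_before = L_after.
Added inertia Σmr² = (2.15)(0.153)² + (1.47)(0.143)² = 0.08039 kg·m²; I_f = 0.5720 + 0.08039 = 0.6524 kg·m².
ω_f = I_p ω_i / I_f = (0.5720)(1.61) / 0.6524 = 1.412 rad/s.
KE_i = ½(0.5720)(1.610 rad/s)² = 0.7413 J; KE_f = ½(0.6524)(1.412)² = 0.6500 J.
Fraction lost = 0.1232.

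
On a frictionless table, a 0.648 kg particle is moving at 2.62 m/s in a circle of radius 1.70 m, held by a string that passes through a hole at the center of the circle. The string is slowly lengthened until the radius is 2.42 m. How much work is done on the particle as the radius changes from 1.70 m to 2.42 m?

W ≈ -1.13 J

The only horizontal force on the mass is along the cord (radial), so it exerts no torque about the hole and angular momentum m v r is conserved.
v₂ = v₁ r₁ / r₂ = (2.62)(1.70) / (2.42) = 1.840 m/s.
W = ΔKE = ½m(v₂² − v₁²) = -1.127 J.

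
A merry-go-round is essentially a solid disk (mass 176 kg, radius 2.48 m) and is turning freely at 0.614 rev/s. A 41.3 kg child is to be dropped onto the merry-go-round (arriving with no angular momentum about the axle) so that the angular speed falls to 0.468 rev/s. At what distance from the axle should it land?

r ≈ 2.02 m

The added mass arrives with no angular momentum about the axle, and any external torque about the axle is negligible, so the system's angular momentum is conserved.
I_p = ½(176)(2.48)² = 541.2 kg·m².
I_p ω_i = (I_p + m r²) ω_f ⇒ m r² = I_p(ω_i/ω_f − 1) = 541.2(0.614/0.468 − 1) = 168.8 kg·m².
r = √(168.8/41.3) = 2.022 m.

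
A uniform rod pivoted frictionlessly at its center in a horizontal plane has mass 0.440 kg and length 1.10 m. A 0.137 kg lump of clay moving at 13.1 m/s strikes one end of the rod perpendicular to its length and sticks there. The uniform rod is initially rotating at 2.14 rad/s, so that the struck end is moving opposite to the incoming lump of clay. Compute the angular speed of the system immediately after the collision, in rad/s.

|ω_f| ≈ 10.4 rad/s

The axle reaction passes through the pivot and exerts no torque about it; angular momentum about the pivot is conserved through the impact.
I_p = (1/12)(0.440)(1.10)² = 0.04437 kg·m². Taking the sense of the lump of clay's angular momentum as positive, L_{lump} = m v R = (0.137)(13.1)(1.10/2) = 0.9871 kg·m²/s.
L_i = −I_p ω_p + m v R = −(0.04437)(2.14) + 0.9871 = 0.8921 kg·m²/s.
After sticking, I_f = I_p + m R² = 0.04437 + (0.137)(1.10/2)² = 0.08581 kg·m².
ω_f = L_i / I_f = 0.8921 / 0.08581 = 10.40 rad/s.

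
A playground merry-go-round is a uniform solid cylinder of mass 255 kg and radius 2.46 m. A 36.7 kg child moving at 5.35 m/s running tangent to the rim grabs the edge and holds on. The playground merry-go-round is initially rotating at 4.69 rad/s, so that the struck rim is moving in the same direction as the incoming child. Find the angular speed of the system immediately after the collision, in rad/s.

The axle reaction passes through the axle and exerts no torque about it; angular momentum about the axle is conserved through the impact.
I_p = ½(255)(2.46)² = 771.6 kg·m². Taking the sense of the child's angular momentum as positive, L_{child} = m v R = (36.7)(5.35)(2.46) = 483.0 kg·m²/s.
L_i = +I_p ω_p + m v R = +(771.6)(4.69) + 483.0 = 4102 kg·m²/s.
After sticking, I_f = I_p + m R² = 771.6 + (36.7)(2.46)² = 993.7 kg·m².
ω_f = L_i / I_f = 4102 / 993.7 = 4.128 rad/s.

|ω_f| ≈ 4.13 rad/s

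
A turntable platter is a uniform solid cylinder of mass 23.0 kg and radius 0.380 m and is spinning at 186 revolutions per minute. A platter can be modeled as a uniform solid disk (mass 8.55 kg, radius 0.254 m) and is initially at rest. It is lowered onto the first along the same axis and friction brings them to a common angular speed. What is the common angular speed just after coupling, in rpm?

|ω_f| ≈ 160 rpm

No external torque acts about the common axis, so total angular momentum is conserved.
Moments of inertia: I_A = ½(23.0)(0.380)² = 1.661 kg·m²; I_B = ½(8.55)(0.254)² = 0.2758 kg·m².
Taking A's sense as positive: L = (1.661)(186) = 308.9 kg·m²·rpm.
Combined I = 1.661 + 0.2758 = 1.936 kg·m².
ω_f = L / I = 308.9 / 1.936 = 159.5 rpm.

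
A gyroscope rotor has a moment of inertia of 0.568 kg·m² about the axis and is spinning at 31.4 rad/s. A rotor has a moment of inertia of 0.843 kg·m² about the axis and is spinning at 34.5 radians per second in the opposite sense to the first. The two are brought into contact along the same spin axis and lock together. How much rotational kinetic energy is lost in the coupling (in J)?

No external torque acts about the common axis, so total angular momentum is conserved.
Taking A's sense as positive: L = (0.5680)(31.4) − (0.8430)(34.5) = -11.25 kg·m²·rad/s.
Combined I = 0.5680 + 0.8430 = 1.411 kg·m².
ω_f = L / I = -11.25 / 1.411 = -7.972 rad/s.
KE_i = ½ΣIω² = 781.7 J; KE_f = ½(1.411)(7.972)² = 44.83 J.

ΔKE lost ≈ 737 J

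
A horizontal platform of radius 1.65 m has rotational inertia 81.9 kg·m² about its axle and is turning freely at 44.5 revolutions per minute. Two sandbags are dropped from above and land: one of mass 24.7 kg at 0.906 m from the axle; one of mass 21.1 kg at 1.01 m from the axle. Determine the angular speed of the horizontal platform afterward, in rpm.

No external torque acts about the axle; L_before = L_after.
Added inertia Σmr² = (24.7)(0.906)² + (21.1)(1.01)² = 41.80 kg·m²; I_f = 81.90 + 41.80 = 123.7 kg·m².
ω_f = I_p ω_i / I_f = (81.90)(44.5) / 123.7 = 29.46 rpm.

ω_f ≈ 29.5 rpm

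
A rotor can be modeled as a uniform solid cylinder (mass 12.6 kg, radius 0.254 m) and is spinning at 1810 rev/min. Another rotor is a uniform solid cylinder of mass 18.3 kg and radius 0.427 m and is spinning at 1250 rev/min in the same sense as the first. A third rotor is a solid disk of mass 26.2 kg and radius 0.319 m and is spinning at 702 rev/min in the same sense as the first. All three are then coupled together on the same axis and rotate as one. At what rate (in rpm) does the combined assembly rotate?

No external torque acts about the common axis, so total angular momentum is conserved.
Moments of inertia: I_A = ½(12.6)(0.254)² = 0.4065 kg·m²; I_B = ½(18.3)(0.427)² = 1.668 kg·m²; I_C = ½(26.2)(0.319)² = 1.333 kg·m².
Taking A's sense as positive: L = (0.4065)(1810) + (1.668)(1250) + (1.333)(702) = 3757 kg·m²·rpm.
Combined I = 0.4065 + 1.668 + 1.333 = 3.408 kg·m².
ω_f = L / I = 3757 / 3.408 = 1102 rpm.

|ω_f| ≈ 1100 rpm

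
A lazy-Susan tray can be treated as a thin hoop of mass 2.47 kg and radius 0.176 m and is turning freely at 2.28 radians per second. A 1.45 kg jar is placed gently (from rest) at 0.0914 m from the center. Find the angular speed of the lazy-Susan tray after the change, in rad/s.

No external torque acts about the center; L_before = L_after.
I_p = (2.47)(0.176)² = 0.07651 kg·m².
Added inertia Σmr² = (1.45)(0.0914)² = 0.01211 kg·m²; I_f = 0.07651 + 0.01211 = 0.08862 kg·m².
ω_f = I_p ω_i / I_f = (0.07651)(2.28) / 0.08862 = 1.968 rad/s.

ω_f ≈ 1.97 rad/s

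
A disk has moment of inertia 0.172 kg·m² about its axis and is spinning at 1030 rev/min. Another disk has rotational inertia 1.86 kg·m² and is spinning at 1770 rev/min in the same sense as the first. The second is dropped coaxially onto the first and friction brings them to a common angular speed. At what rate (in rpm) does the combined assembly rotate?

No external torque acts about the common axis, so total angular momentum is conserved.
Taking A's sense as positive: L = (0.1720)(1030) + (1.860)(1770) = 3469 kg·m²·rpm.
Combined I = 0.1720 + 1.860 = 2.032 kg·m².
ω_f = L / I = 3469 / 2.032 = 1707 rpm.

|ω_f| ≈ 1710 rpm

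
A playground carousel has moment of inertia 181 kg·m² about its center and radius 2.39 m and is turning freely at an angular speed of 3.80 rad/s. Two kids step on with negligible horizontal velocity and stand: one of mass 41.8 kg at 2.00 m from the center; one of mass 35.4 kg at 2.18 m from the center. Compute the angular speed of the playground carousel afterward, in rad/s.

ω_f ≈ 1.33 rad/s

The added mass arrives with no angular momentum about the center, and any external torque about the center is negligible, so the system's angular momentum is conserved.
Added inertia Σmr² = (41.8)(2.00)² + (35.4)(2.18)² = 335.4 kg·m²; I_f = 181.0 + 335.4 = 516.4 kg·m².
ω_f = I_p ω_i / I_f = (181.0)(3.80) / 516.4 = 1.332 rad/s.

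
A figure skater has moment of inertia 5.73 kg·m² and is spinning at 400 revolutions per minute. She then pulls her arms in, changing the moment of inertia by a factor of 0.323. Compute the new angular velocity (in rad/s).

ω₂ ≈ 130 rad/s

No external torque acts about the spin axis, so angular momentum is conserved.
I₂ = 0.323 × 5.73 = 1.851 kg·m².
ω₂ = I₁ω₁ / I₂ = (5.730)(400 rpm) / (1.851) = 1238 rpm = 129.7 rad/s.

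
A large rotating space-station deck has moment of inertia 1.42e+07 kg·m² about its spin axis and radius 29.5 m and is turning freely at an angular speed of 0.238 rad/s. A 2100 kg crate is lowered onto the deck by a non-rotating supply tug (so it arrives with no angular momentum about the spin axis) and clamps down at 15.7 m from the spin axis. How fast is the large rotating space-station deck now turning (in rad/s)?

The added mass arrives with no angular momentum about the spin axis, and any external torque about the spin axis is negligible, so the system's angular momentum is conserved.
Added inertia Σmr² = (2100)(15.7)² = 5.176e+05 kg·m²; I_f = 1.420e+07 + 5.176e+05 = 1.472e+07 kg·m².
ω_f = I_p ω_i / I_f = (1.420e+07)(0.238) / 1.472e+07 = 0.2296 rad/s.

ω_f ≈ 0.230 rad/s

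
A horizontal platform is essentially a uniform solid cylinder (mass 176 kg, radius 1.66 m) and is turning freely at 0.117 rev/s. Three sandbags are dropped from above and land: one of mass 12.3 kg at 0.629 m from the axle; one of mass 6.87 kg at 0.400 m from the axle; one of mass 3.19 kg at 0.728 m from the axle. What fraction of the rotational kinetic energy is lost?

No external torque acts about the axle; L_before = L_after.
I_p = ½(176)(1.66)² = 242.5 kg·m².
Added inertia Σmr² = (12.3)(0.629)² + (6.87)(0.400)² + (3.19)(0.728)² = 7.656 kg·m²; I_f = 242.5 + 7.656 = 250.1 kg·m².
ω_f = I_p ω_i / I_f = (242.5)(0.117) / 250.1 = 0.1134 rev/s.
KE_i = ½(242.5)(0.7351 rad/s)² = 65.52 J; KE_f = ½(250.1)(0.7126)² = 63.52 J.
Fraction lost = 0.03061.

fraction ≈ 0.0306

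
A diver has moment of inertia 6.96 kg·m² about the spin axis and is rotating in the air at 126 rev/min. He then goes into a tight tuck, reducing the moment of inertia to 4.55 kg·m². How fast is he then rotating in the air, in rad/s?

No external torque acts about the spin axis, so angular momentum is conserved.
ω₂ = I₁ω₁ / I₂ = (6.960)(126 rpm) / (4.550) = 192.7 rpm = 20.18 rad/s.

ω₂ ≈ 20.2 rad/s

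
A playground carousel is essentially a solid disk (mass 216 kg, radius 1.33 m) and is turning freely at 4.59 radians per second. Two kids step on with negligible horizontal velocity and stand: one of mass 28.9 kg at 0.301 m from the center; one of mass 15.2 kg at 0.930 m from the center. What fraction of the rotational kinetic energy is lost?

The added mass arrives with no angular momentum about the center, and any external torque about the center is negligible, so the system's angular momentum is conserved.
I_p = ½(216)(1.33)² = 191.0 kg·m².
Added inertia Σmr² = (28.9)(0.301)² + (15.2)(0.930)² = 15.76 kg·m²; I_f = 191.0 + 15.76 = 206.8 kg·m².
ω_f = I_p ω_i / I_f = (191.0)(4.59) / 206.8 = 4.240 rad/s.
KE_i = ½(191.0)(4.590 rad/s)² = 2012 J; KE_f = ½(206.8)(4.240)² = 1859 J.
Fraction lost = 0.07623.

fraction ≈ 0.0762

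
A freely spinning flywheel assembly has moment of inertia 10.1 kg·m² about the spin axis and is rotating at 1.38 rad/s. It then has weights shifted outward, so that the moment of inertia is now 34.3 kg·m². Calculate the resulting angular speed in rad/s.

With no external torque about the axis, L is conserved: I₁ω₁ = I₂ω₂.
ω₂ = I₁ω₁ / I₂ = (10.10)(1.38 rad/s) / (34.30) = 0.4064 rad/s.

ω₂ ≈ 0.406 rad/s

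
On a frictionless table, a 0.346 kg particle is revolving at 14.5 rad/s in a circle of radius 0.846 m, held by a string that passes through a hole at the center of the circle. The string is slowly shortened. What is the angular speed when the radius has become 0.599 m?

No torque about the axis ⇒ m r₁² ω₁ = m r₂² ω₂.
ω₂ = ω₁ (r₁/r₂)² = (14.5)(0.846/0.599)² = 28.92 rad/s.

ω₂ ≈ 28.9 rad/s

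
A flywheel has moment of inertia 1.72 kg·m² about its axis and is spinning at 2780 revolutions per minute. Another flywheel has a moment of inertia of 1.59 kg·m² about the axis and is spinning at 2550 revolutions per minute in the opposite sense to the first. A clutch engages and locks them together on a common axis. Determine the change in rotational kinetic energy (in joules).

ΔKE ≈ -1.29e+05 J

No external torque acts about the common axis, so total angular momentum is conserved.
Taking A's sense as positive: L = (1.720)(2780) − (1.590)(2550) = 727.1 kg·m²·rpm.
Combined I = 1.720 + 1.590 = 3.310 kg·m².
ω_f = L / I = 727.1 / 3.310 = 219.7 rpm.
KE_i = ½ΣIω² = 1.296e+05 J; KE_f = ½(3.310)(23.00)² = 875.8 J.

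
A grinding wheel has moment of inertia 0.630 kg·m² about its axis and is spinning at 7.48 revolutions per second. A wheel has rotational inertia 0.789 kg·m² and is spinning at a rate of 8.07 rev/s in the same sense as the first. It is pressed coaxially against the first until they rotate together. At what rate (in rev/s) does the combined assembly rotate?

The coupling torques are internal; angular momentum about the shared axis is conserved.
Taking A's sense as positive: L = (0.6300)(7.48) + (0.7890)(8.07) = 11.08 kg·m²·rev/s.
Combined I = 0.6300 + 0.7890 = 1.419 kg·m².
ω_f = L / I = 11.08 / 1.419 = 7.808 rev/s.

|ω_f| ≈ 7.81 rev/s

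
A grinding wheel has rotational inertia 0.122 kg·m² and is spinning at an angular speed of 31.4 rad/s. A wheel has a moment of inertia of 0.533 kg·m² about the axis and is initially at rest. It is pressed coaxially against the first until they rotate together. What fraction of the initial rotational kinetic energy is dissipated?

The coupling torques are internal; angular momentum about the shared axis is conserved.
Taking A's sense as positive: L = (0.1220)(31.4) = 3.831 kg·m²·rad/s.
Combined I = 0.1220 + 0.5330 = 0.6550 kg·m².
ω_f = L / I = 3.831 / 0.6550 = 5.849 rad/s.
KE_i = ½ΣIω² = 60.14 J; KE_f = ½(0.6550)(5.849)² = 11.20 J.
Fraction dissipated = (KE_i − KE_f)/KE_i = 0.8137.

fraction ≈ 0.814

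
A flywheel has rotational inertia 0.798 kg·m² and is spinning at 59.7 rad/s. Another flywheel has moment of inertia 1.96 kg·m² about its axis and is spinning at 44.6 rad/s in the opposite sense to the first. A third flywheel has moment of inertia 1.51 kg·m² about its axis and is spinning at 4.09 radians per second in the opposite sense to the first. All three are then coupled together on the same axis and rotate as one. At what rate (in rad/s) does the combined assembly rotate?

The coupling torques are internal; angular momentum about the shared axis is conserved.
Taking A's sense as positive: L = (0.7980)(59.7) − (1.960)(44.6) − (1.510)(4.09) = -45.95 kg·m²·rad/s.
Combined I = 0.7980 + 1.960 + 1.510 = 4.268 kg·m².
ω_f = L / I = -45.95 / 4.268 = -10.77 rad/s.

|ω_f| ≈ 10.8 rad/s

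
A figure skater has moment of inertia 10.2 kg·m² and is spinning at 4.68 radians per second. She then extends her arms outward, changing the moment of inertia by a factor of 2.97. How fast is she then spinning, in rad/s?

With no external torque about the axis, L is conserved: I₁ω₁ = I₂ω₂.
I₂ = 2.97 × 10.2 = 30.29 kg·m².
ω₂ = I₁ω₁ / I₂ = (10.20)(4.68 rad/s) / (30.29) = 1.576 rad/s.

ω₂ ≈ 1.58 rad/s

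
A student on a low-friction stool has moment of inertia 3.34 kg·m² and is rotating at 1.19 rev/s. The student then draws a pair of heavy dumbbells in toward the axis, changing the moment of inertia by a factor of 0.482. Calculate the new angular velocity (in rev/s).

ω₂ ≈ 2.47 rev/s

With no external torque about the axis, L is conserved: I₁ω₁ = I₂ω₂.
I₂ = 0.482 × 3.34 = 1.610 kg·m².
ω₂ = I₁ω₁ / I₂ = (3.340)(1.19 rev/s) / (1.610) = 2.469 rev/s.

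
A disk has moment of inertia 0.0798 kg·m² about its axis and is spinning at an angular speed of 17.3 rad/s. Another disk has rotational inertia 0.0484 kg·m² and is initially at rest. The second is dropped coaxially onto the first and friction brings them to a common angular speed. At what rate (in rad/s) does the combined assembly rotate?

|ω_f| ≈ 10.8 rad/s

No external torque acts about the common axis, so total angular momentum is conserved.
Taking A's sense as positive: L = (0.07980)(17.3) = 1.381 kg·m²·rad/s.
Combined I = 0.07980 + 0.04840 = 0.1282 kg·m².
ω_f = L / I = 1.381 / 0.1282 = 10.77 rad/s.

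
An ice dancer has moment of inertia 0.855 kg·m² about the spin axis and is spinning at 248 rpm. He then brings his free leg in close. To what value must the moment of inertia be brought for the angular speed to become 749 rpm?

I₂ ≈ 0.283 kg·m²

Angular momentum about the spin axis is conserved since the torque about it is zero.
I₂ = I₁ω₁ / ω₂ = (0.855)(248) / (749) = 0.2831 kg·m².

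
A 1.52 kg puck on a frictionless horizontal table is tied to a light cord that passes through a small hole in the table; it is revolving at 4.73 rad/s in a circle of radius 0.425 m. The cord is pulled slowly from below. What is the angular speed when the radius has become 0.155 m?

The constraining force is radial, so m r² ω about the center is conserved.
ω₂ = ω₁ (r₁/r₂)² = (4.73)(0.425/0.155)² = 35.56 rad/s.

ω₂ ≈ 35.6 rad/s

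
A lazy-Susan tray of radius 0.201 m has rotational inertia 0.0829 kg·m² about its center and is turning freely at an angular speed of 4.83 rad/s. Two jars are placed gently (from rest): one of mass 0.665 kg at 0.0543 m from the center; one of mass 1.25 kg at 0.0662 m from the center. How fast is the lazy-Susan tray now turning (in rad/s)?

The added mass arrives with no angular momentum about the center, and any external torque about the center is negligible, so the system's angular momentum is conserved.
Added inertia Σmr² = (0.665)(0.0543)² + (1.25)(0.0662)² = 0.007439 kg·m²; I_f = 0.08290 + 0.007439 = 0.09034 kg·m².
ω_f = I_p ω_i / I_f = (0.08290)(4.83) / 0.09034 = 4.432 rad/s.

ω_f ≈ 4.43 rad/s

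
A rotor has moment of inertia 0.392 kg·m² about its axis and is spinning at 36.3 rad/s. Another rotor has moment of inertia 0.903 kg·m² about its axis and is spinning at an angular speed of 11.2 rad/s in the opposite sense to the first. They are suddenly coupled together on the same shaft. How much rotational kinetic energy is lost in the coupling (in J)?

ΔKE lost ≈ 308 J

The coupling torques are internal; angular momentum about the shared axis is conserved.
Taking A's sense as positive: L = (0.3920)(36.3) − (0.9030)(11.2) = 4.116 kg·m²·rad/s.
Combined I = 0.3920 + 0.9030 = 1.295 kg·m².
ω_f = L / I = 4.116 / 1.295 = 3.178 rad/s.
KE_i = ½ΣIω² = 314.9 J; KE_f = ½(1.295)(3.178)² = 6.541 J.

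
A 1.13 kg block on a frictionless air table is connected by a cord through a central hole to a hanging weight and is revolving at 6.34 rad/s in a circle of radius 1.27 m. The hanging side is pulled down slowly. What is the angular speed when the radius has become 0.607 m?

ω₂ ≈ 27.8 rad/s

The constraining force is radial, so m r² ω about the center is conserved.
ω₂ = ω₁ (r₁/r₂)² = (6.34)(1.27/0.607)² = 27.75 rad/s.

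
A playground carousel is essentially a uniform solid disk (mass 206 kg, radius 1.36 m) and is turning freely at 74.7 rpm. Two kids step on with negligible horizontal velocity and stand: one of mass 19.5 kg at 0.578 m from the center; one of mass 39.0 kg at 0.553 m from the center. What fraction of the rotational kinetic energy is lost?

No external torque acts about the center; L_before = L_after.
I_p = ½(206)(1.36)² = 190.5 kg·m².
Added inertia Σmr² = (19.5)(0.578)² + (39.0)(0.553)² = 18.44 kg·m²; I_f = 190.5 + 18.44 = 208.9 kg·m².
ω_f = I_p ω_i / I_f = (190.5)(74.7) / 208.9 = 68.11 rpm.
KE_i = ½(190.5)(7.823 rad/s)² = 5829 J; KE_f = ½(208.9)(7.132)² = 5314 J.
Fraction lost = 0.08826.

fraction ≈ 0.0883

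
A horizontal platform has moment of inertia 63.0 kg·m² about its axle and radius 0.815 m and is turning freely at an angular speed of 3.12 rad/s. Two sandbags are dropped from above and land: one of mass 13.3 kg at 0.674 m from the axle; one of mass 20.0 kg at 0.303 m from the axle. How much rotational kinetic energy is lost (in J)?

energy lost ≈ 34.1 J

The added mass arrives with no angular momentum about the axle, and any external torque about the axle is negligible, so the system's angular momentum is conserved.
Added inertia Σmr² = (13.3)(0.674)² + (20.0)(0.303)² = 7.878 kg·m²; I_f = 63.00 + 7.878 = 70.88 kg·m².
ω_f = I_p ω_i / I_f = (63.00)(3.12) / 70.88 = 2.773 rad/s.
KE_i = ½(63.00)(3.120 rad/s)² = 306.6 J; KE_f = ½(70.88)(2.773)² = 272.6 J.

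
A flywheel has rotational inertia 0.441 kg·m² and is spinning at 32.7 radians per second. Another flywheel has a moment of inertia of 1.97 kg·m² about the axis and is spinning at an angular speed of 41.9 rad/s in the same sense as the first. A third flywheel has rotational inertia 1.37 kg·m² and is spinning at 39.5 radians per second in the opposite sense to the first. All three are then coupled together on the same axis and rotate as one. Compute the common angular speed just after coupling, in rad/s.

The coupling torques are internal; angular momentum about the shared axis is conserved.
Taking A's sense as positive: L = (0.4410)(32.7) + (1.970)(41.9) − (1.370)(39.5) = 42.85 kg·m²·rad/s.
Combined I = 0.4410 + 1.970 + 1.370 = 3.781 kg·m².
ω_f = L / I = 42.85 / 3.781 = 11.33 rad/s.

|ω_f| ≈ 11.3 rad/s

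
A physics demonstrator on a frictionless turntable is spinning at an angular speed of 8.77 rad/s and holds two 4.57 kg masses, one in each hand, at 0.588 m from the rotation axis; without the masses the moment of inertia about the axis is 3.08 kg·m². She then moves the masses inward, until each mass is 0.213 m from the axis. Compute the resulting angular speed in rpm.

With no external torque about the axis, L is conserved: I₁ω₁ = I₂ω₂.
I₁ = 3.08 + 2(4.57)(0.588)² = 6.240 kg·m²; I₂ = 3.08 + 2(4.57)(0.213)² = 3.495 kg·m².
ω₂ = I₁ω₁ / I₂ = (6.240)(8.77 rad/s) / (3.495) = 15.66 rad/s = 149.5 rpm.

ω₂ ≈ 150 rpm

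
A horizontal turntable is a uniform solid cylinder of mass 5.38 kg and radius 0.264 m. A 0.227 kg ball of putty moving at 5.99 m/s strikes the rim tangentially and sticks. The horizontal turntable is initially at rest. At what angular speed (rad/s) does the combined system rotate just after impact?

|ω_f| ≈ 1.77 rad/s

About the axle the impulsive forces during the collision are internal, so angular momentum about that axis is conserved.
I_p = ½(5.38)(0.264)² = 0.1875 kg·m². Taking the sense of the ball of putty's angular momentum as positive, L_{ball} = m v R = (0.227)(5.99)(0.264) = 0.3590 kg·m²/s.
L_i = 0 + 0.3590 = 0.3590 kg·m²/s.
After sticking, I_f = I_p + m R² = 0.1875 + (0.227)(0.264)² = 0.2033 kg·m².
ω_f = L_i / I_f = 0.3590 / 0.2033 = 1.766 rad/s.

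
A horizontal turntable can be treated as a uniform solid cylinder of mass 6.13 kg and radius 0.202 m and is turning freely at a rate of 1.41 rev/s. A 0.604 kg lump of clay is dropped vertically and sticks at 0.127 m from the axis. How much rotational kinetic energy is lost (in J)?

No external torque acts about the axis; L_before = L_after.
I_p = ½(6.13)(0.202)² = 0.1251 kg·m².
Added inertia Σmr² = (0.604)(0.127)² = 0.009742 kg·m²; I_f = 0.1251 + 0.009742 = 0.1348 kg·m².
ω_f = I_p ω_i / I_f = (0.1251)(1.41) / 0.1348 = 1.308 rev/s.
KE_i = ½(0.1251)(8.859 rad/s)² = 4.908 J; KE_f = ½(0.1348)(8.219)² = 4.553 J.

energy lost ≈ 0.355 J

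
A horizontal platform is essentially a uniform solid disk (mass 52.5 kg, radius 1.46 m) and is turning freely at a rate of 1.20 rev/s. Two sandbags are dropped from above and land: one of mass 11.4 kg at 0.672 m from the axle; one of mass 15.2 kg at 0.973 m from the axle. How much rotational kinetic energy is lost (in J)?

energy lost ≈ 412 J

No external torque acts about the axle; L_before = L_after.
I_p = ½(52.5)(1.46)² = 55.95 kg·m².
Added inertia Σmr² = (11.4)(0.672)² + (15.2)(0.973)² = 19.54 kg·m²; I_f = 55.95 + 19.54 = 75.49 kg·m².
ω_f = I_p ω_i / I_f = (55.95)(1.20) / 75.49 = 0.8894 rev/s.
KE_i = ½(55.95)(7.540 rad/s)² = 1590 J; KE_f = ½(75.49)(5.588)² = 1179 J.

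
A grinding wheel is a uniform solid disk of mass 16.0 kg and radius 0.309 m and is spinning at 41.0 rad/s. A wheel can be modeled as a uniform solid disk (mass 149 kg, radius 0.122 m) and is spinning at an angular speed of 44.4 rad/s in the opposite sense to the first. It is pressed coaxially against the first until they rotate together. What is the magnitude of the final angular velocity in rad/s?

|ω_f| ≈ 9.57 rad/s

The coupling torques are internal; angular momentum about the shared axis is conserved.
Moments of inertia: I_A = ½(16.0)(0.309)² = 0.7638 kg·m²; I_B = ½(149)(0.122)² = 1.109 kg·m².
Taking A's sense as positive: L = (0.7638)(41.0) − (1.109)(44.4) = -17.92 kg·m²·rad/s.
Combined I = 0.7638 + 1.109 = 1.873 kg·m².
ω_f = L / I = -17.92 / 1.873 = -9.567 rad/s.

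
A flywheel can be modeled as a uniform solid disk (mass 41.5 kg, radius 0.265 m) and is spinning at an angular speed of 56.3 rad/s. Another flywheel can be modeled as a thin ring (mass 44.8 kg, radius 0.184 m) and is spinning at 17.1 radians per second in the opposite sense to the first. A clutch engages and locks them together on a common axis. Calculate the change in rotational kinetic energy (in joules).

ΔKE ≈ -2000 J

The coupling torques are internal; angular momentum about the shared axis is conserved.
Moments of inertia: I_A = ½(41.5)(0.265)² = 1.457 kg·m²; I_B = (44.8)(0.184)² = 1.517 kg·m².
Taking A's sense as positive: L = (1.457)(56.3) − (1.517)(17.1) = 56.10 kg·m²·rad/s.
Combined I = 1.457 + 1.517 = 2.974 kg·m².
ω_f = L / I = 56.10 / 2.974 = 18.86 rad/s.
KE_i = ½ΣIω² = 2531 J; KE_f = ½(2.974)(18.86)² = 529.2 J.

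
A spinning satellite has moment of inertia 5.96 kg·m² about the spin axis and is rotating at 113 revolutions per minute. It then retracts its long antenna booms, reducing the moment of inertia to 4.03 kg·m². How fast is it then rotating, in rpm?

Angular momentum about the spin axis is conserved since the torque about it is zero.
ω₂ = I₁ω₁ / I₂ = (5.960)(113 rpm) / (4.030) = 167.1 rpm.

ω₂ ≈ 167 rpm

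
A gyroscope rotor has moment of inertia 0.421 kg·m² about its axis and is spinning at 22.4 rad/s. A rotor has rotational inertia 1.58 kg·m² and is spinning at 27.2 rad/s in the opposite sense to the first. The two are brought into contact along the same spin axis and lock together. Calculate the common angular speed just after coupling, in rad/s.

|ω_f| ≈ 16.8 rad/s

No external torque acts about the common axis, so total angular momentum is conserved.
Taking A's sense as positive: L = (0.4210)(22.4) − (1.580)(27.2) = -33.55 kg·m²·rad/s.
Combined I = 0.4210 + 1.580 = 2.001 kg·m².
ω_f = L / I = -33.55 / 2.001 = -16.76 rad/s.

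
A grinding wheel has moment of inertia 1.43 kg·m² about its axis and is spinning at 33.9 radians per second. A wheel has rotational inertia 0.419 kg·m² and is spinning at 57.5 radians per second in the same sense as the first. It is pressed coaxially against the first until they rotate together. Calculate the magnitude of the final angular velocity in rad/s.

|ω_f| ≈ 39.2 rad/s

The coupling torques are internal; angular momentum about the shared axis is conserved.
Taking A's sense as positive: L = (1.430)(33.9) + (0.4190)(57.5) = 72.57 kg·m²·rad/s.
Combined I = 1.430 + 0.4190 = 1.849 kg·m².
ω_f = L / I = 72.57 / 1.849 = 39.25 rad/s.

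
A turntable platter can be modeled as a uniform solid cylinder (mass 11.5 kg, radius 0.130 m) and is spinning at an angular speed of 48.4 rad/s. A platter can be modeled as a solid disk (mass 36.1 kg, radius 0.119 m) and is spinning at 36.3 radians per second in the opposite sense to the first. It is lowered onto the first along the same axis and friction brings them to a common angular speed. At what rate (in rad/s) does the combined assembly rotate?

|ω_f| ≈ 13.0 rad/s

The coupling torques are internal; angular momentum about the shared axis is conserved.
Moments of inertia: I_A = ½(11.5)(0.130)² = 0.09718 kg·m²; I_B = ½(36.1)(0.119)² = 0.2556 kg·m².
Taking A's sense as positive: L = (0.09718)(48.4) − (0.2556)(36.3) = -4.575 kg·m²·rad/s.
Combined I = 0.09718 + 0.2556 = 0.3528 kg·m².
ω_f = L / I = -4.575 / 0.3528 = -12.97 rad/s.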